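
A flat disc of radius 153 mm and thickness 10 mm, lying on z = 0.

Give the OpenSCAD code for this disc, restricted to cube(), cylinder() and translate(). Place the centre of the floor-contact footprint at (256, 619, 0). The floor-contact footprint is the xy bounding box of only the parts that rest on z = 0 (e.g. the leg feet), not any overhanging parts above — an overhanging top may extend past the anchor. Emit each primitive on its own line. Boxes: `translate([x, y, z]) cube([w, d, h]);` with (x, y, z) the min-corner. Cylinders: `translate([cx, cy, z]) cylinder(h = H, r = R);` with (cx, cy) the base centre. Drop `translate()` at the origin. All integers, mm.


translate([256, 619, 0]) cylinder(h = 10, r = 153);


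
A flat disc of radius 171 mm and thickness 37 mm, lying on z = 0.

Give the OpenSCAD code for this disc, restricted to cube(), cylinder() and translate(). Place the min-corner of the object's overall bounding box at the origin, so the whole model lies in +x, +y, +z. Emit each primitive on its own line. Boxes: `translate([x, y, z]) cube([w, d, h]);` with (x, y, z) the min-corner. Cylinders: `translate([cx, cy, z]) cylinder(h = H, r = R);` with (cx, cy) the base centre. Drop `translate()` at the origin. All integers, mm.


translate([171, 171, 0]) cylinder(h = 37, r = 171);


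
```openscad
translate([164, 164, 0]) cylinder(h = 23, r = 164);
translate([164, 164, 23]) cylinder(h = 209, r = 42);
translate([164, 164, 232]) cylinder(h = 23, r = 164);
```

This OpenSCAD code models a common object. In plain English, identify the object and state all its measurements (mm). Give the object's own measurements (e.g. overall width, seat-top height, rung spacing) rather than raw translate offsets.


A spool: two coaxial disc flanges of radius 164 mm and thickness 23 mm, joined by a core cylinder of radius 42 mm and height 209 mm. The lower flange rests on z = 0 and the three cylinders share a vertical axis.


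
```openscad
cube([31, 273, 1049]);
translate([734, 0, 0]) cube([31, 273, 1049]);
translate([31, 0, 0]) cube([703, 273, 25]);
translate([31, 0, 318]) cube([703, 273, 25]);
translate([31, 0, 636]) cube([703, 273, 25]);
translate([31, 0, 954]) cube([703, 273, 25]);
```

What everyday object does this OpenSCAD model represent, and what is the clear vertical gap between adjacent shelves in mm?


A bookshelf. The clear shelf gap is 293 mm.

Two tall side panels with 4 horizontal boards between them — a bookshelf. The first two shelf undersides are at z = 0 and z = 318; with shelf thickness 25, the clear gap is 318 − 0 − 25 = 293 mm.


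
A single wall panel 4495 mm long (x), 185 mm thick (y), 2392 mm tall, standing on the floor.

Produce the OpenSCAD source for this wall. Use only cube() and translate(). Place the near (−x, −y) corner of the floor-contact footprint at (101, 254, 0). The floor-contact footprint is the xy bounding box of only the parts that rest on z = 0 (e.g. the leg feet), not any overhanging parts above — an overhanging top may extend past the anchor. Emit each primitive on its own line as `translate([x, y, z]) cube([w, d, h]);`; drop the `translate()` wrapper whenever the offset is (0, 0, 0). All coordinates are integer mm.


translate([101, 254, 0]) cube([4495, 185, 2392]);


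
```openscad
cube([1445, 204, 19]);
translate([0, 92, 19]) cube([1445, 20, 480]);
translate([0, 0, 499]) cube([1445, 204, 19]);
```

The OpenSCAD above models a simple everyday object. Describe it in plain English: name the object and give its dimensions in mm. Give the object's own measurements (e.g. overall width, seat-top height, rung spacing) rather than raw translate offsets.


An I-beam lying along x, 1445 mm long. Overall section height 518 mm. Two flanges 204 mm wide (y) and 19 mm thick, one on the floor and one at the top; a web 20 mm thick runs between them, centred on the flange width.


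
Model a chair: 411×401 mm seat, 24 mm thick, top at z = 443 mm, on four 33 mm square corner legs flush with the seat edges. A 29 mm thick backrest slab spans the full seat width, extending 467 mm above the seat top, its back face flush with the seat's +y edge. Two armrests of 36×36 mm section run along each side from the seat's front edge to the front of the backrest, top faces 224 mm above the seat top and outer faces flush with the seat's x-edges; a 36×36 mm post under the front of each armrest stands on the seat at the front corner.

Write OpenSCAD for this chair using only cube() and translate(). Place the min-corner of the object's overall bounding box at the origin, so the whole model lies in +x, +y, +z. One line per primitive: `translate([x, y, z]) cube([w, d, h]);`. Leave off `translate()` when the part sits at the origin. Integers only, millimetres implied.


// leg_h = 443 - 24 = 419
// arm post h = 224 - 36 = 188
translate([0, 0, 419]) cube([411, 401, 24]);
cube([33, 33, 419]);
translate([378, 0, 0]) cube([33, 33, 419]);
translate([0, 368, 0]) cube([33, 33, 419]);
translate([378, 368, 0]) cube([33, 33, 419]);
translate([0, 372, 443]) cube([411, 29, 467]);
translate([0, 0, 631]) cube([36, 372, 36]);
translate([375, 0, 631]) cube([36, 372, 36]);
translate([0, 0, 443]) cube([36, 36, 188]);
translate([375, 0, 443]) cube([36, 36, 188]);


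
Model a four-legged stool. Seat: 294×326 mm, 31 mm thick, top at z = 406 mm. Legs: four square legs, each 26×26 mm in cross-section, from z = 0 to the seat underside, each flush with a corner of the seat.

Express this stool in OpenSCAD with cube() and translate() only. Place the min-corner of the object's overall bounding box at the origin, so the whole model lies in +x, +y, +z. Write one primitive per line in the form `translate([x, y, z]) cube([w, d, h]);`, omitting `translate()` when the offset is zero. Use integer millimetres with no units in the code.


translate([0, 0, 375]) cube([294, 326, 31]);
cube([26, 26, 375]);
translate([268, 0, 0]) cube([26, 26, 375]);
translate([0, 300, 0]) cube([26, 26, 375]);
translate([268, 300, 0]) cube([26, 26, 375]);


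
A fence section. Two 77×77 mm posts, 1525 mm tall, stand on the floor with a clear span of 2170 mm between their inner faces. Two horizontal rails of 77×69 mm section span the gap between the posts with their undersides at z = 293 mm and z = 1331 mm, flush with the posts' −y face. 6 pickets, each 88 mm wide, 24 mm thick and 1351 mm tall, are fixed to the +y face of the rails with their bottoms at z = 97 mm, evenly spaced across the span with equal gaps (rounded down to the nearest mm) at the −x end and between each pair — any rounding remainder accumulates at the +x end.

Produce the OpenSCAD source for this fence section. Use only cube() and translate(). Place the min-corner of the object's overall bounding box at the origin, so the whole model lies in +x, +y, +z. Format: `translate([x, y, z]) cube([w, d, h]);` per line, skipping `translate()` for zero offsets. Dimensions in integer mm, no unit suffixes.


cube([77, 77, 1525]);
translate([2247, 0, 0]) cube([77, 77, 1525]);
translate([77, 0, 293]) cube([2170, 77, 69]);
translate([77, 0, 1331]) cube([2170, 77, 69]);
translate([311, 77, 97]) cube([88, 24, 1351]);
translate([633, 77, 97]) cube([88, 24, 1351]);
translate([955, 77, 97]) cube([88, 24, 1351]);
translate([1277, 77, 97]) cube([88, 24, 1351]);
translate([1599, 77, 97]) cube([88, 24, 1351]);
translate([1921, 77, 97]) cube([88, 24, 1351]);


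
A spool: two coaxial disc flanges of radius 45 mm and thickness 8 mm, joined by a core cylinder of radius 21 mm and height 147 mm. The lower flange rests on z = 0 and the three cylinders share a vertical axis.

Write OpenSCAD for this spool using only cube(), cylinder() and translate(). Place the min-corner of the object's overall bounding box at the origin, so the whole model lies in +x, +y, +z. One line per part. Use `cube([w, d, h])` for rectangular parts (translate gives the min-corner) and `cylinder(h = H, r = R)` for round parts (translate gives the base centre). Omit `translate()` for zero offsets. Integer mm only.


translate([45, 45, 0]) cylinder(h = 8, r = 45);
translate([45, 45, 8]) cylinder(h = 147, r = 21);
translate([45, 45, 155]) cylinder(h = 8, r = 45);


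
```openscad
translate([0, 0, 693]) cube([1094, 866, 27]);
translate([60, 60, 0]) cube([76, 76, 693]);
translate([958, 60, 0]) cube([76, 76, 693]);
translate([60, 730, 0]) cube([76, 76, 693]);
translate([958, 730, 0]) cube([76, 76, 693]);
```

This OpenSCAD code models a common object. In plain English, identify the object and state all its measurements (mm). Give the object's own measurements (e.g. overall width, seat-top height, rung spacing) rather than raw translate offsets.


A table: top 1094 mm (x) × 866 mm (y), 27 mm thick, upper face at z = 720 mm, on four 76×76 mm square legs, each inset 60 mm from the nearest pair of top edges from z = 0 to the bottom of the top.


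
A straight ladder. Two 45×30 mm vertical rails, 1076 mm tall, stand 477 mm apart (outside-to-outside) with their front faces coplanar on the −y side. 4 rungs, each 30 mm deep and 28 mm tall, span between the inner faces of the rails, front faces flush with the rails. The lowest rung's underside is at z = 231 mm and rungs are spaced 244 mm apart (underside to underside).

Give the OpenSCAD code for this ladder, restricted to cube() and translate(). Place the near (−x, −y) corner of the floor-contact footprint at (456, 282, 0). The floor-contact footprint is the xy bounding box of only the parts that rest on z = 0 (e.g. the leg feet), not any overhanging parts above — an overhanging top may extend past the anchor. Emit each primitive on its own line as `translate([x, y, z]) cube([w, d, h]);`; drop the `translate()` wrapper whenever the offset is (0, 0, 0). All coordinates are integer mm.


translate([456, 282, 0]) cube([45, 30, 1076]);
translate([888, 282, 0]) cube([45, 30, 1076]);
translate([501, 282, 231]) cube([387, 30, 28]);
translate([501, 282, 475]) cube([387, 30, 28]);
translate([501, 282, 719]) cube([387, 30, 28]);
translate([501, 282, 963]) cube([387, 30, 28]);


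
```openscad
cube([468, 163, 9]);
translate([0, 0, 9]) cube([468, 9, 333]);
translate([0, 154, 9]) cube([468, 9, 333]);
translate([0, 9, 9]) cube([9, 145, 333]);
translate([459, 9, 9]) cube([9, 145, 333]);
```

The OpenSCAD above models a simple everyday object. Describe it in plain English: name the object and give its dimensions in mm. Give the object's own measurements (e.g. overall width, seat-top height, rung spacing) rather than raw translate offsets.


An open-topped rectangular box: outside dimensions 468×163×342 mm, with a uniform wall and base thickness of 9 mm. The base is a full 468×163 slab on the floor; four walls sit on top of the base. The front and back walls (the −y and +y sides) span the full width; the two side walls fit between them.


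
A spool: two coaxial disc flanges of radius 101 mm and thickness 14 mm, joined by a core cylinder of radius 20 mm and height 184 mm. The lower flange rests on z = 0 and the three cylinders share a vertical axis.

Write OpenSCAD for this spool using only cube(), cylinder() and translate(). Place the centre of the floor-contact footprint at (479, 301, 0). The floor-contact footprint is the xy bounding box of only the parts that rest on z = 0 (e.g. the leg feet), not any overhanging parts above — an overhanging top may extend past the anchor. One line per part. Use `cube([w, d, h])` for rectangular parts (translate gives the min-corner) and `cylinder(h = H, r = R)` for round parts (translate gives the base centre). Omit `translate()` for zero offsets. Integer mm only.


translate([479, 301, 0]) cylinder(h = 14, r = 101);
translate([479, 301, 14]) cylinder(h = 184, r = 20);
translate([479, 301, 198]) cylinder(h = 14, r = 101);


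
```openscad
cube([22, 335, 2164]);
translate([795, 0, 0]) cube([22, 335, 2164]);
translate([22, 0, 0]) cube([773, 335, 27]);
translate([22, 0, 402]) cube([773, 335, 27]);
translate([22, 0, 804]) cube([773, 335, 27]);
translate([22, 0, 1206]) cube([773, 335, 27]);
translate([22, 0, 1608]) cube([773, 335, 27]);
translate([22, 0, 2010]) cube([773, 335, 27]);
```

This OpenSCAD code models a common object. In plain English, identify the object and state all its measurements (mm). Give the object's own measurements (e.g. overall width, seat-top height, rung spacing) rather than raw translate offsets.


An open bookshelf. Two side panels, each 22 mm thick, 335 mm deep and 2164 mm tall, stand 817 mm apart (outside-to-outside). Between them sit 6 shelves, each 27 mm thick and 335 mm deep, spanning the full gap between the sides. The bottom shelf rests on the floor (its underside at z = 0) and the clear gap between one shelf's top and the next shelf's underside is 375 mm.


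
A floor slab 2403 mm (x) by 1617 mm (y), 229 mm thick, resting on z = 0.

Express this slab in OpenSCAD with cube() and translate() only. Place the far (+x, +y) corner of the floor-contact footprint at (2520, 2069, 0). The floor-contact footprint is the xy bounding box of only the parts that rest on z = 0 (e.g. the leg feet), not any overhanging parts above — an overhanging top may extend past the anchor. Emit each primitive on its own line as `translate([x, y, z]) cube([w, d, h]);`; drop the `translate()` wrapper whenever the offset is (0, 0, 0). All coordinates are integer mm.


translate([117, 452, 0]) cube([2403, 1617, 229]);


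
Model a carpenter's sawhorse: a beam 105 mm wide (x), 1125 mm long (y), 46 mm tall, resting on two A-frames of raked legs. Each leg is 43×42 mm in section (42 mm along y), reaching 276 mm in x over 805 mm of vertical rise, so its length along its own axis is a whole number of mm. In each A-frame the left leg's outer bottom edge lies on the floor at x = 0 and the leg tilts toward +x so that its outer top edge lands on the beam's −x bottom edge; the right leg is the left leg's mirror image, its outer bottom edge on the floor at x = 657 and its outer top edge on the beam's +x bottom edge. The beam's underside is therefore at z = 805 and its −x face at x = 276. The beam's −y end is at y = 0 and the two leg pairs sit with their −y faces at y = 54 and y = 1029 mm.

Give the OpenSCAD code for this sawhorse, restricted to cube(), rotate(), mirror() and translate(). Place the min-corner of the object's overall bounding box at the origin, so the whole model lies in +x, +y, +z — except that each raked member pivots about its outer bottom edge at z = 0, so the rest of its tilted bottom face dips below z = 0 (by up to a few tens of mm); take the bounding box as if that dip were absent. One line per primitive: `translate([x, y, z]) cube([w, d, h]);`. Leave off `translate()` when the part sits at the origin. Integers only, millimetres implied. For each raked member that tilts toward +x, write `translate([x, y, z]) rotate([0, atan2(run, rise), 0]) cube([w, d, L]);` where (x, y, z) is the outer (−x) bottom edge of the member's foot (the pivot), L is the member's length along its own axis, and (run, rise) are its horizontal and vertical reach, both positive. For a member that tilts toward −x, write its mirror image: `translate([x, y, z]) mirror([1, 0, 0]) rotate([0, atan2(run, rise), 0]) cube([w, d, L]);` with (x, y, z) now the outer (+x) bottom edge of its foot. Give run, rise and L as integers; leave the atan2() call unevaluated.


translate([276, 0, 805]) cube([105, 1125, 46]);
translate([0, 54, 0]) rotate([0, atan2(276, 805), 0]) cube([43, 42, 851]);
translate([657, 54, 0]) mirror([1, 0, 0]) rotate([0, atan2(276, 805), 0]) cube([43, 42, 851]);
translate([0, 1029, 0]) rotate([0, atan2(276, 805), 0]) cube([43, 42, 851]);
translate([657, 1029, 0]) mirror([1, 0, 0]) rotate([0, atan2(276, 805), 0]) cube([43, 42, 851]);


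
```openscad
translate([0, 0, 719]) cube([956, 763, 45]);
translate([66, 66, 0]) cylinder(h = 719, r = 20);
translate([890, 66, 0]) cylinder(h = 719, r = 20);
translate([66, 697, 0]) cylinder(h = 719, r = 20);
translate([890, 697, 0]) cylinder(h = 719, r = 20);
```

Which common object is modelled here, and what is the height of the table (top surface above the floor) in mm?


A table. The table height is 764 mm.

A 956×763×45 slab sits at z = 719 on four Ø40 mm round legs — a table. The top surface is at 719 + 45 = 764 mm.


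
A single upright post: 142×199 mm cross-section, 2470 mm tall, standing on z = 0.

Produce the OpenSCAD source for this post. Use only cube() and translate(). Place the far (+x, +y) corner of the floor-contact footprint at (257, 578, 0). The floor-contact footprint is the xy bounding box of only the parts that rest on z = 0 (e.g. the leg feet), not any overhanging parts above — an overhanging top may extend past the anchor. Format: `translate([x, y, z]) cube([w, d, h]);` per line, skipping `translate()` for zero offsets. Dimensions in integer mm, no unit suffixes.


translate([115, 379, 0]) cube([142, 199, 2470]);


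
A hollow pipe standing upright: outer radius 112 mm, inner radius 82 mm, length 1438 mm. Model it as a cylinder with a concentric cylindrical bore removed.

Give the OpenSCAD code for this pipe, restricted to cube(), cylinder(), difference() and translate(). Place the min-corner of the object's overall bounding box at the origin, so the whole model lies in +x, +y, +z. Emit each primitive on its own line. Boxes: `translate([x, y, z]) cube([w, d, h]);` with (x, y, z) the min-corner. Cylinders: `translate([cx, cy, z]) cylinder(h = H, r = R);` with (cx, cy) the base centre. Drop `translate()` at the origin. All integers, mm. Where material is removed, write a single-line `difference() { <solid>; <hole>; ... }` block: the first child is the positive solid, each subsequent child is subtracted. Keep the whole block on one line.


difference() { translate([112, 112, 0]) cylinder(h = 1438, r = 112); translate([112, 112, 0]) cylinder(h = 1438, r = 82); }


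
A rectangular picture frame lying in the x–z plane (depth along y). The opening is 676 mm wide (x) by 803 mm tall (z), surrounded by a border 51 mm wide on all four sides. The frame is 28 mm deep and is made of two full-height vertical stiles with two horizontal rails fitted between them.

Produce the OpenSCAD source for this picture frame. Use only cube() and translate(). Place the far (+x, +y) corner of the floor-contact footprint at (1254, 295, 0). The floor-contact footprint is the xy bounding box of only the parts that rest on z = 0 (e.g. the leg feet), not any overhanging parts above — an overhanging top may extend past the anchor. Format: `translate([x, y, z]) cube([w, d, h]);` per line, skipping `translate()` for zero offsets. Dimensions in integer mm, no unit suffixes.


translate([476, 267, 0]) cube([51, 28, 905]);
translate([1203, 267, 0]) cube([51, 28, 905]);
translate([527, 267, 0]) cube([676, 28, 51]);
translate([527, 267, 854]) cube([676, 28, 51]);


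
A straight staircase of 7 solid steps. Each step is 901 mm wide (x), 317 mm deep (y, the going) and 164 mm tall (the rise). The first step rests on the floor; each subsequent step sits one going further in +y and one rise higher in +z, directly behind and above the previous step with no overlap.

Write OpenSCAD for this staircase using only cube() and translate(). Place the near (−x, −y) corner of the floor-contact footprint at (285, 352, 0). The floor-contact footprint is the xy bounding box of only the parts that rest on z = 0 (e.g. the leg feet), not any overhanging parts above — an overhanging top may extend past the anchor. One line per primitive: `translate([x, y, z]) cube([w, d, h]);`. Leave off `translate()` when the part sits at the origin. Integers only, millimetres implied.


translate([285, 352, 0]) cube([901, 317, 164]);
translate([285, 669, 164]) cube([901, 317, 164]);
translate([285, 986, 328]) cube([901, 317, 164]);
translate([285, 1303, 492]) cube([901, 317, 164]);
translate([285, 1620, 656]) cube([901, 317, 164]);
translate([285, 1937, 820]) cube([901, 317, 164]);
translate([285, 2254, 984]) cube([901, 317, 164]);


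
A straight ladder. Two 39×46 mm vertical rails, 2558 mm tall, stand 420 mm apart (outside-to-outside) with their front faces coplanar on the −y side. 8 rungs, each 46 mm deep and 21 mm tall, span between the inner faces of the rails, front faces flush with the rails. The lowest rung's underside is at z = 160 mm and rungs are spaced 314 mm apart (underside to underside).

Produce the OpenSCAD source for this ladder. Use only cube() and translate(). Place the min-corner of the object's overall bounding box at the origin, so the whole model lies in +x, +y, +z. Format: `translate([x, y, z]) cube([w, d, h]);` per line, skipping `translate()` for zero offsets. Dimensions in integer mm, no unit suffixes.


cube([39, 46, 2558]);
translate([381, 0, 0]) cube([39, 46, 2558]);
translate([39, 0, 160]) cube([342, 46, 21]);
translate([39, 0, 474]) cube([342, 46, 21]);
translate([39, 0, 788]) cube([342, 46, 21]);
translate([39, 0, 1102]) cube([342, 46, 21]);
translate([39, 0, 1416]) cube([342, 46, 21]);
translate([39, 0, 1730]) cube([342, 46, 21]);
translate([39, 0, 2044]) cube([342, 46, 21]);
translate([39, 0, 2358]) cube([342, 46, 21]);


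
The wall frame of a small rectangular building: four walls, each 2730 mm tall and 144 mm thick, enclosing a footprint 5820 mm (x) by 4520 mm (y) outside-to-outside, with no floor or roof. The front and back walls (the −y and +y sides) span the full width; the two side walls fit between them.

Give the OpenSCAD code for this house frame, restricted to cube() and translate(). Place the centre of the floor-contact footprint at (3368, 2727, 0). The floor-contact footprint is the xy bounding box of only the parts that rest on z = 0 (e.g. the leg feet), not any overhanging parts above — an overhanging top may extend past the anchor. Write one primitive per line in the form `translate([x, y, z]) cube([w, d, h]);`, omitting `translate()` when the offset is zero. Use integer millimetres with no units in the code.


translate([458, 467, 0]) cube([5820, 144, 2730]);
translate([458, 4843, 0]) cube([5820, 144, 2730]);
translate([458, 611, 0]) cube([144, 4232, 2730]);
translate([6134, 611, 0]) cube([144, 4232, 2730]);


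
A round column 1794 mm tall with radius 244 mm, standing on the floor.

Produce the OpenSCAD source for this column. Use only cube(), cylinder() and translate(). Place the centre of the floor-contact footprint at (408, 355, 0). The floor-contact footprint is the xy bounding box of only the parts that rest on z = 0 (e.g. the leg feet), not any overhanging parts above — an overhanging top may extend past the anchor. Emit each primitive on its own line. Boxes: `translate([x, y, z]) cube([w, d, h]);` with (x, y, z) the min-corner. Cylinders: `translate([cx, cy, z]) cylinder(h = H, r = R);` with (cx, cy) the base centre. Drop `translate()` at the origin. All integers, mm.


translate([408, 355, 0]) cylinder(h = 1794, r = 244);


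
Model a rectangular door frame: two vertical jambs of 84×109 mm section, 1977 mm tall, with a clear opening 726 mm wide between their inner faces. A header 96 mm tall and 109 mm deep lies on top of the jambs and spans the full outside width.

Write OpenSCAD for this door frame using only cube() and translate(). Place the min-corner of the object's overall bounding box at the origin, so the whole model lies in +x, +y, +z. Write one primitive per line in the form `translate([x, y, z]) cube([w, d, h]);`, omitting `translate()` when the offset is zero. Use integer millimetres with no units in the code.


cube([84, 109, 1977]);
translate([810, 0, 0]) cube([84, 109, 1977]);
translate([0, 0, 1977]) cube([894, 109, 96]);


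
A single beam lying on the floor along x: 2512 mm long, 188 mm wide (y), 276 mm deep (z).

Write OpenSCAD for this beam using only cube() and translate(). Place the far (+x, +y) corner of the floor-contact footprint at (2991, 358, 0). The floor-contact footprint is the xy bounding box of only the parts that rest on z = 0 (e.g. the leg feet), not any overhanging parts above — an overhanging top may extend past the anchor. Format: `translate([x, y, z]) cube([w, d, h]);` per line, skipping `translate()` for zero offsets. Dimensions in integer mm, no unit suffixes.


translate([479, 170, 0]) cube([2512, 188, 276]);


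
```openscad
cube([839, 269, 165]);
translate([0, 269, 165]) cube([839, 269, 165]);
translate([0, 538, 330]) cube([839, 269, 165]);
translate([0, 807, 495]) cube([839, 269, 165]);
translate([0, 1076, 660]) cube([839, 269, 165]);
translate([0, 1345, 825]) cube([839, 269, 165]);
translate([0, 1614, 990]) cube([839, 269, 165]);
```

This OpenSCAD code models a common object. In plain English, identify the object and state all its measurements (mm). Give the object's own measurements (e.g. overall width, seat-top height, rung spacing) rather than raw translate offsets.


A straight staircase of 7 solid steps. Each step is 839 mm wide (x), 269 mm deep (y, the going) and 165 mm tall (the rise). The first step rests on the floor; each subsequent step sits one going further in +y and one rise higher in +z, directly behind and above the previous step with no overlap.


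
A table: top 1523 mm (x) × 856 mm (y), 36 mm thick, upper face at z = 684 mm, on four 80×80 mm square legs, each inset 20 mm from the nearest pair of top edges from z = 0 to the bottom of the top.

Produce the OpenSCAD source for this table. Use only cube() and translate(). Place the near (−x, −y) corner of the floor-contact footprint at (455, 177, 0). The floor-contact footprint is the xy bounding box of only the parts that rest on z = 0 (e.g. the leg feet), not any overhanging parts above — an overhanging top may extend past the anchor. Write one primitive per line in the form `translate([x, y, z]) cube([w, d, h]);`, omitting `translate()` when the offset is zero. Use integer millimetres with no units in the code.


translate([435, 157, 648]) cube([1523, 856, 36]);
translate([455, 177, 0]) cube([80, 80, 648]);
translate([1858, 177, 0]) cube([80, 80, 648]);
translate([455, 913, 0]) cube([80, 80, 648]);
translate([1858, 913, 0]) cube([80, 80, 648]);


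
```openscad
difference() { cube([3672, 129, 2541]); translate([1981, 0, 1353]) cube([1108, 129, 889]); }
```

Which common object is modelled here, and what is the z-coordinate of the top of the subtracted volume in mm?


A wall with a window opening. The window head height is 2242 mm.

A wall with a rectangular opening subtracted — a window. Sill at z = 1353, opening 889 mm tall, so the head is at 1353 + 889 = 2242 mm.


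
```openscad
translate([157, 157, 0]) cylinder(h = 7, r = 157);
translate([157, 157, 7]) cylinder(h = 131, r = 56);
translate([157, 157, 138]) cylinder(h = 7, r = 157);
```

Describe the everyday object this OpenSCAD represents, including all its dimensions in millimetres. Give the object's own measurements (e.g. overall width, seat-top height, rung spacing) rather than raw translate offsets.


A spool: two coaxial disc flanges of radius 157 mm and thickness 7 mm, joined by a core cylinder of radius 56 mm and height 131 mm. The lower flange rests on z = 0 and the three cylinders share a vertical axis.


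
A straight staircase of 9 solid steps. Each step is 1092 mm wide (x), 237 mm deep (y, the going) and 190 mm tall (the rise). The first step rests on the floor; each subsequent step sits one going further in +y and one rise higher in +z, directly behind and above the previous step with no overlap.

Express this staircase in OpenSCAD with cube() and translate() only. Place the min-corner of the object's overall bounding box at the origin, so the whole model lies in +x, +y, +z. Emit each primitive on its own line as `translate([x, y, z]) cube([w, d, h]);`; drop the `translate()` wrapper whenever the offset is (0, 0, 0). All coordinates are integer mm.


cube([1092, 237, 190]);
translate([0, 237, 190]) cube([1092, 237, 190]);
translate([0, 474, 380]) cube([1092, 237, 190]);
translate([0, 711, 570]) cube([1092, 237, 190]);
translate([0, 948, 760]) cube([1092, 237, 190]);
translate([0, 1185, 950]) cube([1092, 237, 190]);
translate([0, 1422, 1140]) cube([1092, 237, 190]);
translate([0, 1659, 1330]) cube([1092, 237, 190]);
translate([0, 1896, 1520]) cube([1092, 237, 190]);


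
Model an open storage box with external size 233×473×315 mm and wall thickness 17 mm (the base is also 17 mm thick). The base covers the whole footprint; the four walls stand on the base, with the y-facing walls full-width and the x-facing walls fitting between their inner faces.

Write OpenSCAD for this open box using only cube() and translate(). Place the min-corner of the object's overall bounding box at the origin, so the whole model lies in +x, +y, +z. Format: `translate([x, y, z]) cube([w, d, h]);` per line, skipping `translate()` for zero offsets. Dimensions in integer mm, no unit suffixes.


cube([233, 473, 17]);
translate([0, 0, 17]) cube([233, 17, 298]);
translate([0, 456, 17]) cube([233, 17, 298]);
translate([0, 17, 17]) cube([17, 439, 298]);
translate([216, 17, 17]) cube([17, 439, 298]);


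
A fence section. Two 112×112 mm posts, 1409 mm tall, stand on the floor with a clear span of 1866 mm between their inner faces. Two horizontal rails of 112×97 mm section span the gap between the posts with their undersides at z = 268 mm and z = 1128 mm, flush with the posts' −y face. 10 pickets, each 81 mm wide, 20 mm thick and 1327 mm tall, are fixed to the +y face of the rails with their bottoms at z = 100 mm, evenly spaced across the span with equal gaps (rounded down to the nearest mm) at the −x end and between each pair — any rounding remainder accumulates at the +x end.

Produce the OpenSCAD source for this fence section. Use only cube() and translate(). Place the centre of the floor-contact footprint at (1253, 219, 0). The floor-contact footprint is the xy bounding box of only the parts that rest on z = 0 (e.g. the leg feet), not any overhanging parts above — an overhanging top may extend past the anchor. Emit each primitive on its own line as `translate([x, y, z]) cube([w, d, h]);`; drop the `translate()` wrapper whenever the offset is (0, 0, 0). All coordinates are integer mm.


translate([208, 163, 0]) cube([112, 112, 1409]);
translate([2186, 163, 0]) cube([112, 112, 1409]);
translate([320, 163, 268]) cube([1866, 112, 97]);
translate([320, 163, 1128]) cube([1866, 112, 97]);
translate([416, 275, 100]) cube([81, 20, 1327]);
translate([593, 275, 100]) cube([81, 20, 1327]);
translate([770, 275, 100]) cube([81, 20, 1327]);
translate([947, 275, 100]) cube([81, 20, 1327]);
translate([1124, 275, 100]) cube([81, 20, 1327]);
translate([1301, 275, 100]) cube([81, 20, 1327]);
translate([1478, 275, 100]) cube([81, 20, 1327]);
translate([1655, 275, 100]) cube([81, 20, 1327]);
translate([1832, 275, 100]) cube([81, 20, 1327]);
translate([2009, 275, 100]) cube([81, 20, 1327]);


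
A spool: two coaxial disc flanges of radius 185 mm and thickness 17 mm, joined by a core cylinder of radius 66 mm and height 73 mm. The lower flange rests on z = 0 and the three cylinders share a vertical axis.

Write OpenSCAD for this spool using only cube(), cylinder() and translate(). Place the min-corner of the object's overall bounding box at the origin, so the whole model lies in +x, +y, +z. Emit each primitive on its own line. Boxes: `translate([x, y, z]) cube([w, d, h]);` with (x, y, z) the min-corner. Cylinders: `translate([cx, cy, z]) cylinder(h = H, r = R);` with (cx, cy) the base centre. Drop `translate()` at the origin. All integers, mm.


translate([185, 185, 0]) cylinder(h = 17, r = 185);
translate([185, 185, 17]) cylinder(h = 73, r = 66);
translate([185, 185, 90]) cylinder(h = 17, r = 185);


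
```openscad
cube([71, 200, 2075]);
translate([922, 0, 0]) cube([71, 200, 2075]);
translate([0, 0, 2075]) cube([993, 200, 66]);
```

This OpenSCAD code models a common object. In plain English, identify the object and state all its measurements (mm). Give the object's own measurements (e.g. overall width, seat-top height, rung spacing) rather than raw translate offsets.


A door frame. The clear opening is 851 mm wide and 2075 mm high. Two 71 mm wide jambs, 200 mm deep, stand either side of the opening from the floor to the top of the opening. A 66 mm thick head sits across the top of both jambs, spanning the full outside width of the frame.


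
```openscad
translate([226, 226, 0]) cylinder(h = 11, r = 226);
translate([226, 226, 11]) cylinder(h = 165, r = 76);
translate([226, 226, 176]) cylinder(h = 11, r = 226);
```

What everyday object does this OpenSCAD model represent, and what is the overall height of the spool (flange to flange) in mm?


A spool. The overall height is 187 mm.

Three coaxial cylinders, large–small–large — a spool. Two 11 mm flanges and a 165 mm core give 11 + 165 + 11 = 187 mm.


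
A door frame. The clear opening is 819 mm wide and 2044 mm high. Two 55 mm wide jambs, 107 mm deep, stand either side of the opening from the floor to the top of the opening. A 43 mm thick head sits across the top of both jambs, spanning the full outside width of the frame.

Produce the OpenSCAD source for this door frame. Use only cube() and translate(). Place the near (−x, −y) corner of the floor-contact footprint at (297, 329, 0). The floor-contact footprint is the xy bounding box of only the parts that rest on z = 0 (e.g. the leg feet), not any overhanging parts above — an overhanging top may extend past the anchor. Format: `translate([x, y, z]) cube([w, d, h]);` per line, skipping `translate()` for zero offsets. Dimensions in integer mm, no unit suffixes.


translate([297, 329, 0]) cube([55, 107, 2044]);
translate([1171, 329, 0]) cube([55, 107, 2044]);
translate([297, 329, 2044]) cube([929, 107, 43]);


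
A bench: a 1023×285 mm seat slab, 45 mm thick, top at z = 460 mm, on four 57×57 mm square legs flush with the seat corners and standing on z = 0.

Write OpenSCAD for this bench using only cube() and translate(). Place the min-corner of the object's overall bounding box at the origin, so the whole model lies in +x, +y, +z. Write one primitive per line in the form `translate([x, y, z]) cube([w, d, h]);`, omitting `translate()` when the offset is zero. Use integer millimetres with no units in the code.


translate([0, 0, 415]) cube([1023, 285, 45]);
cube([57, 57, 415]);
translate([0, 228, 0]) cube([57, 57, 415]);
translate([966, 0, 0]) cube([57, 57, 415]);
translate([966, 228, 0]) cube([57, 57, 415]);


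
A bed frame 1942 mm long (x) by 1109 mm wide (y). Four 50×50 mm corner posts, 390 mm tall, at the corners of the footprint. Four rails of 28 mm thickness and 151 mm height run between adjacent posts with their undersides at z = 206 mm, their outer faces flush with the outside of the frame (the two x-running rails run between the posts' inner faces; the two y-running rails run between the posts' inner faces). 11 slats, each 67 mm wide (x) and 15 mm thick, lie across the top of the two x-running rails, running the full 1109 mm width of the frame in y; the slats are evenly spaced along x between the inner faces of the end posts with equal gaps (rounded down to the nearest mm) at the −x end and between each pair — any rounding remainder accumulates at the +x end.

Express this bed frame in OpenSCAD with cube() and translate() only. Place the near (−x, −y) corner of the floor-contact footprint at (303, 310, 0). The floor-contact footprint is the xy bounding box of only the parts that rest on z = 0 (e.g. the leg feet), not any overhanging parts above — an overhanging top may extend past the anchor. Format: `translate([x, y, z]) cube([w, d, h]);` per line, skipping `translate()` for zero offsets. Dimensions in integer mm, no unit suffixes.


translate([303, 310, 0]) cube([50, 50, 390]);
translate([303, 1369, 0]) cube([50, 50, 390]);
translate([2195, 310, 0]) cube([50, 50, 390]);
translate([2195, 1369, 0]) cube([50, 50, 390]);
translate([353, 310, 206]) cube([1842, 28, 151]);
translate([353, 1391, 206]) cube([1842, 28, 151]);
translate([303, 360, 206]) cube([28, 1009, 151]);
translate([2217, 360, 206]) cube([28, 1009, 151]);
translate([445, 310, 357]) cube([67, 1109, 15]);
translate([604, 310, 357]) cube([67, 1109, 15]);
translate([763, 310, 357]) cube([67, 1109, 15]);
translate([922, 310, 357]) cube([67, 1109, 15]);
translate([1081, 310, 357]) cube([67, 1109, 15]);
translate([1240, 310, 357]) cube([67, 1109, 15]);
translate([1399, 310, 357]) cube([67, 1109, 15]);
translate([1558, 310, 357]) cube([67, 1109, 15]);
translate([1717, 310, 357]) cube([67, 1109, 15]);
translate([1876, 310, 357]) cube([67, 1109, 15]);
translate([2035, 310, 357]) cube([67, 1109, 15]);


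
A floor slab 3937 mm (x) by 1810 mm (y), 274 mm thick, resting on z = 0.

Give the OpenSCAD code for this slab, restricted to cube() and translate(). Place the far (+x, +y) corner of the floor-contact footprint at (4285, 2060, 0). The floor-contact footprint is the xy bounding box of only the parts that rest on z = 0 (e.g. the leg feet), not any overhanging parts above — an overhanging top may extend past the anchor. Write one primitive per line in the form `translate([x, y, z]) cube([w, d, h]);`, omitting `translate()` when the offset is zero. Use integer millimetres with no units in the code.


translate([348, 250, 0]) cube([3937, 1810, 274]);


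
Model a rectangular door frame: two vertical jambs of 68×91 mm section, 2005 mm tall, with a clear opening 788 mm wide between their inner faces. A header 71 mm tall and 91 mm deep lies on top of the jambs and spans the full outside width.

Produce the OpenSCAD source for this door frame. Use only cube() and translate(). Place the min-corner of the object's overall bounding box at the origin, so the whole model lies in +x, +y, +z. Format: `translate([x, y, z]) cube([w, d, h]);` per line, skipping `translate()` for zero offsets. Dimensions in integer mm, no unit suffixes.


cube([68, 91, 2005]);
translate([856, 0, 0]) cube([68, 91, 2005]);
translate([0, 0, 2005]) cube([924, 91, 71]);


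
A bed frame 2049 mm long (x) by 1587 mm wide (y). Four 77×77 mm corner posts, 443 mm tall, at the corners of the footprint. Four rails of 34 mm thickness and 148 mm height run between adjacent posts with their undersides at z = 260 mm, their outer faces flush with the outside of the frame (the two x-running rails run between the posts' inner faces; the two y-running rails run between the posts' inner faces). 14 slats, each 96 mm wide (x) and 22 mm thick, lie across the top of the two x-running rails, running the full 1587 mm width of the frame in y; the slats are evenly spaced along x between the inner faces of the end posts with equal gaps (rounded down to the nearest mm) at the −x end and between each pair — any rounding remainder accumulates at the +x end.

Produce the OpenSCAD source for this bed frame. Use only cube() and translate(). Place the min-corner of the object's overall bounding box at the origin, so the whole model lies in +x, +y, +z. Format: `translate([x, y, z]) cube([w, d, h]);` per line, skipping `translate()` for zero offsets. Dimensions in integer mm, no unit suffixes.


// slat z = rail_z + rail_h = 260 + 148 = 408
// slat gap = ⌊(1895 − 14·96) / 15⌋ = 36
cube([77, 77, 443]);
translate([0, 1510, 0]) cube([77, 77, 443]);
translate([1972, 0, 0]) cube([77, 77, 443]);
translate([1972, 1510, 0]) cube([77, 77, 443]);
translate([77, 0, 260]) cube([1895, 34, 148]);
translate([77, 1553, 260]) cube([1895, 34, 148]);
translate([0, 77, 260]) cube([34, 1433, 148]);
translate([2015, 77, 260]) cube([34, 1433, 148]);
translate([113, 0, 408]) cube([96, 1587, 22]);
translate([245, 0, 408]) cube([96, 1587, 22]);
translate([377, 0, 408]) cube([96, 1587, 22]);
translate([509, 0, 408]) cube([96, 1587, 22]);
translate([641, 0, 408]) cube([96, 1587, 22]);
translate([773, 0, 408]) cube([96, 1587, 22]);
translate([905, 0, 408]) cube([96, 1587, 22]);
translate([1037, 0, 408]) cube([96, 1587, 22]);
translate([1169, 0, 408]) cube([96, 1587, 22]);
translate([1301, 0, 408]) cube([96, 1587, 22]);
translate([1433, 0, 408]) cube([96, 1587, 22]);
translate([1565, 0, 408]) cube([96, 1587, 22]);
translate([1697, 0, 408]) cube([96, 1587, 22]);
translate([1829, 0, 408]) cube([96, 1587, 22]);


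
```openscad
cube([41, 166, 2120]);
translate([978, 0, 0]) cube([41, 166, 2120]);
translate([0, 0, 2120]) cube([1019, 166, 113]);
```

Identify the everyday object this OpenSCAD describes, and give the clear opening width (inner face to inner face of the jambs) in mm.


A door frame. The clear opening width is 937 mm.

Two 2120 mm tall posts with a header on top — a door frame. The left jamb is 41 mm wide at x = 0; the right jamb starts at x = 978. The clear opening is 978 − 41 = 937 mm.
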